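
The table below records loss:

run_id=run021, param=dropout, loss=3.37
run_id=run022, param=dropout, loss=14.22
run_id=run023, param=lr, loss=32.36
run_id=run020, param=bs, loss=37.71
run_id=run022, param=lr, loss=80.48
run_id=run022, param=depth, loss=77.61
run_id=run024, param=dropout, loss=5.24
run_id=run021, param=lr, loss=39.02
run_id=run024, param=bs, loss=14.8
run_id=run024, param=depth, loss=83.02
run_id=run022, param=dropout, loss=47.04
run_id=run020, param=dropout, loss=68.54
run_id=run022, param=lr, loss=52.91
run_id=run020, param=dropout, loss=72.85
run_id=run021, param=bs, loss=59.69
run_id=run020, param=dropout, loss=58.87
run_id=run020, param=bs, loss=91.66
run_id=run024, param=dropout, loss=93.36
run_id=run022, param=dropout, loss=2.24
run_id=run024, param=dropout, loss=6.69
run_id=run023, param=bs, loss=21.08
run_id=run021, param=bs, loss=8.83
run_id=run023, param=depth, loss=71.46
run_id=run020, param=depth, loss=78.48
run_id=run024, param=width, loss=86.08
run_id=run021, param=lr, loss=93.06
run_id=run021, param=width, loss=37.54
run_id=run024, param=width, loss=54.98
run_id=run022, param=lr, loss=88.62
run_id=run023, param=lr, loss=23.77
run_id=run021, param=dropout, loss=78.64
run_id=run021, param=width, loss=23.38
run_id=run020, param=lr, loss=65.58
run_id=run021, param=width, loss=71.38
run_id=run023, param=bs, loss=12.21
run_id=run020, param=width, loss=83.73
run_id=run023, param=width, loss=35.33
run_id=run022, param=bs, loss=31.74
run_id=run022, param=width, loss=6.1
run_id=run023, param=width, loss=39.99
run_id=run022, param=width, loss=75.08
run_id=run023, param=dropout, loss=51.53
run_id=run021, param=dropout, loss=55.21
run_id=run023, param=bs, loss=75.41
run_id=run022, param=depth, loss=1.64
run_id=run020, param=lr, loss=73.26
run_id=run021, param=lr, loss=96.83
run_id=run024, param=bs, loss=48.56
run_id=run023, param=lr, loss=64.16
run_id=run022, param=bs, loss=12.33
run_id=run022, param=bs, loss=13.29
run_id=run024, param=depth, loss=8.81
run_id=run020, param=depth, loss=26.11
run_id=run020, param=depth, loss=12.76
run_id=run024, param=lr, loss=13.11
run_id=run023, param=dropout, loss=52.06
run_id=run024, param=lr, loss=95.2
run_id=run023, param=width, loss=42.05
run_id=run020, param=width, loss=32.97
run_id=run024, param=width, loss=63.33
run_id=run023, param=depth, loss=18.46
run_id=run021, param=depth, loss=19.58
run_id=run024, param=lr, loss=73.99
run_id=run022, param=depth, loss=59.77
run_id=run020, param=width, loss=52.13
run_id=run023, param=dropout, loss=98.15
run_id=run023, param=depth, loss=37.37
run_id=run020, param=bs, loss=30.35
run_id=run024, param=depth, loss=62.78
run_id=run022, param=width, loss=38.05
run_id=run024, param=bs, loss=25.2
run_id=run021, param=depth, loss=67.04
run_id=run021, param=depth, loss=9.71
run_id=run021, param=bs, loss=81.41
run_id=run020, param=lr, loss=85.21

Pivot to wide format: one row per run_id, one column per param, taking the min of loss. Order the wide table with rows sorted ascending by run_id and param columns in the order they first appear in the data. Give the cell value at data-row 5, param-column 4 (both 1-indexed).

With rows sorted ascending by run_id, row 5 is run_id=run024. param columns in first-appearance order: dropout, lr, bs, depth, width; column 4 is depth.
Long rows with run_id=run024, param=depth: min(83.02, 8.81, 62.78) = 8.81.

8.81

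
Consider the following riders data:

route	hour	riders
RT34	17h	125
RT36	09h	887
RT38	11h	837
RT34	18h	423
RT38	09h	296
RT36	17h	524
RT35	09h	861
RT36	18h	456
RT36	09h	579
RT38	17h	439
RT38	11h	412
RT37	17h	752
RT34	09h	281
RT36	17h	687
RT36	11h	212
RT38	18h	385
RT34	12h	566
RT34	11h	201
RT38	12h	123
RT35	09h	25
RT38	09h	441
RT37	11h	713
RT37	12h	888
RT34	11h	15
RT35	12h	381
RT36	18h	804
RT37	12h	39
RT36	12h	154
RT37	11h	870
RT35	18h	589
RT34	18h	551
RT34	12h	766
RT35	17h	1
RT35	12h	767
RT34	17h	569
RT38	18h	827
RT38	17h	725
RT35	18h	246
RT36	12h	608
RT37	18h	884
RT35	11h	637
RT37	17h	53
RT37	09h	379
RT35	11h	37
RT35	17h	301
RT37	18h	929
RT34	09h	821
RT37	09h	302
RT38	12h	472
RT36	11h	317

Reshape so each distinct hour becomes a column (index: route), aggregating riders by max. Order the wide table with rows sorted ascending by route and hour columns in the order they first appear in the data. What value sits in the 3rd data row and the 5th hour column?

With rows sorted ascending by route, row 3 is route=RT36. hour columns in first-appearance order: 17h, 09h, 11h, 18h, 12h; column 5 is 12h.
Long rows with route=RT36, hour=12h: max(154, 608) = 608.

608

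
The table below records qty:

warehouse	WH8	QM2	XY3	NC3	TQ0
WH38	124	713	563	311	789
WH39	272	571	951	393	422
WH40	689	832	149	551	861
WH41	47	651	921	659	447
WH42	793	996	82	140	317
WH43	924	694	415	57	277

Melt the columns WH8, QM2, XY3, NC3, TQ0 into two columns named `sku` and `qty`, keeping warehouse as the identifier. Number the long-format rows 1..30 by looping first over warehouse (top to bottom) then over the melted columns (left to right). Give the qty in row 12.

30 rows total (6 × 5). Row 12: index ⌊(12-1)/5⌋ = 2 into warehouse → WH40; (12-1) mod 5 = 1 into the melted columns → QM2.
So row 12 is (WH40, QM2, 832); qty = 832.

832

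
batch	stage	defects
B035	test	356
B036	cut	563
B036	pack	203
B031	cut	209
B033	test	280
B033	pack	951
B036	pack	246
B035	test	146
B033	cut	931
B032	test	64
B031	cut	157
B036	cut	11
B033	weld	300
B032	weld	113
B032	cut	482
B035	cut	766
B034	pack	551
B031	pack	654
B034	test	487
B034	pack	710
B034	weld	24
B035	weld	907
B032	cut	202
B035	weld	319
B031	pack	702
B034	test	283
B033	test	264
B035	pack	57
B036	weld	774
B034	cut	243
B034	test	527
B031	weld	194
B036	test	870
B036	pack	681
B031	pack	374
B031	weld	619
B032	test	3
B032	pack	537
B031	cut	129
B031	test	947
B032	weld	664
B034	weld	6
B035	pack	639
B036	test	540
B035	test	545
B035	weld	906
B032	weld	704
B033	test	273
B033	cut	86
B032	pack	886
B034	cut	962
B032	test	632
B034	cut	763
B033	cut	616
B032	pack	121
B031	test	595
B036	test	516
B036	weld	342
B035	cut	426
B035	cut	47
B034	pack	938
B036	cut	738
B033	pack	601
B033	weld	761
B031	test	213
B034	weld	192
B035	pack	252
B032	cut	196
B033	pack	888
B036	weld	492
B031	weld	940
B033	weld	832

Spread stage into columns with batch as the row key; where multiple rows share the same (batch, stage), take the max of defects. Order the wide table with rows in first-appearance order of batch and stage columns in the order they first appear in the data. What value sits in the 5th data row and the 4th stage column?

With rows in first-appearance order of batch, row 5 is batch=B032. stage columns in first-appearance order: test, cut, pack, weld; column 4 is weld.
Long rows with batch=B032, stage=weld: max(113, 664, 704) = 704.

704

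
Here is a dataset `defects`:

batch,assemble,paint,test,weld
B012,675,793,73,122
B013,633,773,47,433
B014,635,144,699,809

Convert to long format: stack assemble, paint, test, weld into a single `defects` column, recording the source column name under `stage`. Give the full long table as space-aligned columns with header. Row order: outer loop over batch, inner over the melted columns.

Each (batch, column) pair becomes one row: 3 × 4 = 12 rows.
For example, (B012, assemble) → defects=675.

batch  stage     defects
B012   assemble  675    
B012   paint     793    
B012   test      73     
B012   weld      122    
B013   assemble  633    
B013   paint     773    
B013   test      47     
B013   weld      433    
B014   assemble  635    
B014   paint     144    
B014   test      699    
B014   weld      809    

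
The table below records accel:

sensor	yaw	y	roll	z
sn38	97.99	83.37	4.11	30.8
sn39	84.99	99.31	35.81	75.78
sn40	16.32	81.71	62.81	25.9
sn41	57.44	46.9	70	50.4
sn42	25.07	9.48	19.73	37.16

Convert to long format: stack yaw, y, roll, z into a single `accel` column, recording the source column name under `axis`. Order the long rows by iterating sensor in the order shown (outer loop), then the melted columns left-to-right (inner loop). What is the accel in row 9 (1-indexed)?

16.32

20 rows total (5 × 4). Row 9: index ⌊(9-1)/4⌋ = 2 into sensor → sn40; (9-1) mod 4 = 0 into the melted columns → yaw.
So row 9 is (sn40, yaw, 16.32); accel = 16.32.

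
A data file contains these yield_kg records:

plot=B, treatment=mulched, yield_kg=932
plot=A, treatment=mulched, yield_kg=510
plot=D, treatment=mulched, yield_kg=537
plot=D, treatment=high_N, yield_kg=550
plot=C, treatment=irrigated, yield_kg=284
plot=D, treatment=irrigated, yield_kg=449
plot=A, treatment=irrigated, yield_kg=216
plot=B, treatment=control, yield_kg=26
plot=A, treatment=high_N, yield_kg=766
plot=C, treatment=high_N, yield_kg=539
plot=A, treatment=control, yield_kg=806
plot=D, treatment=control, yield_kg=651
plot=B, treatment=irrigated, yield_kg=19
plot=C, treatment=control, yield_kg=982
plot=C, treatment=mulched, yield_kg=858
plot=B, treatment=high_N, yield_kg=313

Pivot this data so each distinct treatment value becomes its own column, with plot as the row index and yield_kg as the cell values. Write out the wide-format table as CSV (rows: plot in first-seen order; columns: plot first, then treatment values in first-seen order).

Columns: plot plus the 4 distinct treatment values (mulched, high_N, irrigated, control).
For example, row B column mulched takes yield_kg=932 from the long row (B, mulched).

plot,mulched,high_N,irrigated,control
B,932,313,19,26
A,510,766,216,806
D,537,550,449,651
C,858,539,284,982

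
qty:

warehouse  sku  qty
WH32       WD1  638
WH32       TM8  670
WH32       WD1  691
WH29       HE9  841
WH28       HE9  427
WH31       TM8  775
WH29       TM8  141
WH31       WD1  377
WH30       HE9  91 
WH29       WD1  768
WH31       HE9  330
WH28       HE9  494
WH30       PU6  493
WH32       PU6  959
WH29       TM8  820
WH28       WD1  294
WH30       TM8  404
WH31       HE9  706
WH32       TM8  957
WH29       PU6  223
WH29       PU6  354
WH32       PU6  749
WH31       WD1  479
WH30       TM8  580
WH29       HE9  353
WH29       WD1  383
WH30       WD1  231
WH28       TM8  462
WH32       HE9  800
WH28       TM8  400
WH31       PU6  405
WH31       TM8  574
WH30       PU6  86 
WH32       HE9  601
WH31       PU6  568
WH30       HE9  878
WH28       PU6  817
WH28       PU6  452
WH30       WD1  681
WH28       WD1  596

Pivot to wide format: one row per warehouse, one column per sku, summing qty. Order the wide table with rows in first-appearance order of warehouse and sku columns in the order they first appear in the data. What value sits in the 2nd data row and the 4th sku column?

577

With rows in first-appearance order of warehouse, row 2 is warehouse=WH29. sku columns in first-appearance order: WD1, TM8, HE9, PU6; column 4 is PU6.
Long rows with warehouse=WH29, sku=PU6: 223 + 354 = 577.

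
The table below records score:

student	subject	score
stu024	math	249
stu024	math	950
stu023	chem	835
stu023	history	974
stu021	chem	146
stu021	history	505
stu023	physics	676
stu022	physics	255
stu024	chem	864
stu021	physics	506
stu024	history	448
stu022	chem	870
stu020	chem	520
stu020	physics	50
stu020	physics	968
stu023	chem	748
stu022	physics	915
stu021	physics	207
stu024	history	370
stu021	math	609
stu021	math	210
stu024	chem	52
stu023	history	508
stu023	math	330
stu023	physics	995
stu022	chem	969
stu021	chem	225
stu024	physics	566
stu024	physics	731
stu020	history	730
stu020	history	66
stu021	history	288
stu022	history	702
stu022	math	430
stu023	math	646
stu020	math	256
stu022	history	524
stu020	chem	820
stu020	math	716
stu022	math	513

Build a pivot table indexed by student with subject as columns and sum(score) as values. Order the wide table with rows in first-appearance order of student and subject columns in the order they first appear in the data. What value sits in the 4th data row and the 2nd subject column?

1839

With rows in first-appearance order of student, row 4 is student=stu022. subject columns in first-appearance order: math, chem, history, physics; column 2 is chem.
Long rows with student=stu022, subject=chem: 870 + 969 = 1839.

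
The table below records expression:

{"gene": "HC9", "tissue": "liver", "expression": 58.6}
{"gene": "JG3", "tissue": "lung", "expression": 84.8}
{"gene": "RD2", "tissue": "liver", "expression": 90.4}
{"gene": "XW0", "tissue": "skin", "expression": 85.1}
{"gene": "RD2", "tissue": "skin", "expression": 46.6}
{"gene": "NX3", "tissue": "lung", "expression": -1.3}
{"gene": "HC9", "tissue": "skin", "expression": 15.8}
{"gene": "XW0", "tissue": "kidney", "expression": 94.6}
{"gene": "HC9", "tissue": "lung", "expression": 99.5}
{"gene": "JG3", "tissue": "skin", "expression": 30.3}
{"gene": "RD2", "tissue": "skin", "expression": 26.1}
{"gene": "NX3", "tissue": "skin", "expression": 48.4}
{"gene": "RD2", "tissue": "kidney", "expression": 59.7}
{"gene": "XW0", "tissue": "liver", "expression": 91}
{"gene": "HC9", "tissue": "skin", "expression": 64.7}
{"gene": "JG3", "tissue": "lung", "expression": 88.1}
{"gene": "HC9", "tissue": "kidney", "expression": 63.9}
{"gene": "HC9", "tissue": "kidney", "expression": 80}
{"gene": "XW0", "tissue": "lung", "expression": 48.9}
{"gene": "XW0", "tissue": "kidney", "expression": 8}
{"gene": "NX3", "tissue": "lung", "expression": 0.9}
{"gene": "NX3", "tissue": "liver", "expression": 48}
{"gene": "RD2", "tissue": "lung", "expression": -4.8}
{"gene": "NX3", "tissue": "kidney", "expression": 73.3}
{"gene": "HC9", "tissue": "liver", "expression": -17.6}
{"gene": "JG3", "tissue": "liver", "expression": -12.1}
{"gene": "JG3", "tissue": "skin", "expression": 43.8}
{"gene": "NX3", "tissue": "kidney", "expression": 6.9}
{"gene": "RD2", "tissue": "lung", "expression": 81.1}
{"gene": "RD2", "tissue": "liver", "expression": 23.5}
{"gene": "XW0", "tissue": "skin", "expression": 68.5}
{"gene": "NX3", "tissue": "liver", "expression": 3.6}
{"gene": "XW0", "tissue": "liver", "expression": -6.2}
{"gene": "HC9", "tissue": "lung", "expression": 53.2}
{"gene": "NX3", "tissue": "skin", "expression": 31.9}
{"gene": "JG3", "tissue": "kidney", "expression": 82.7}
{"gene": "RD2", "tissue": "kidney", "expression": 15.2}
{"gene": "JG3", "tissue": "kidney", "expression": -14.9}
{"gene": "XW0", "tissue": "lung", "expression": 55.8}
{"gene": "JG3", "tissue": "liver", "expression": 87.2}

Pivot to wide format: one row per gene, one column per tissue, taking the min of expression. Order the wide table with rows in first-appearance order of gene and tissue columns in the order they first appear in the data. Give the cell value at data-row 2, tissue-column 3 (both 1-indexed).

30.3

With rows in first-appearance order of gene, row 2 is gene=JG3. tissue columns in first-appearance order: liver, lung, skin, kidney; column 3 is skin.
Long rows with gene=JG3, tissue=skin: min(30.3, 43.8) = 30.3.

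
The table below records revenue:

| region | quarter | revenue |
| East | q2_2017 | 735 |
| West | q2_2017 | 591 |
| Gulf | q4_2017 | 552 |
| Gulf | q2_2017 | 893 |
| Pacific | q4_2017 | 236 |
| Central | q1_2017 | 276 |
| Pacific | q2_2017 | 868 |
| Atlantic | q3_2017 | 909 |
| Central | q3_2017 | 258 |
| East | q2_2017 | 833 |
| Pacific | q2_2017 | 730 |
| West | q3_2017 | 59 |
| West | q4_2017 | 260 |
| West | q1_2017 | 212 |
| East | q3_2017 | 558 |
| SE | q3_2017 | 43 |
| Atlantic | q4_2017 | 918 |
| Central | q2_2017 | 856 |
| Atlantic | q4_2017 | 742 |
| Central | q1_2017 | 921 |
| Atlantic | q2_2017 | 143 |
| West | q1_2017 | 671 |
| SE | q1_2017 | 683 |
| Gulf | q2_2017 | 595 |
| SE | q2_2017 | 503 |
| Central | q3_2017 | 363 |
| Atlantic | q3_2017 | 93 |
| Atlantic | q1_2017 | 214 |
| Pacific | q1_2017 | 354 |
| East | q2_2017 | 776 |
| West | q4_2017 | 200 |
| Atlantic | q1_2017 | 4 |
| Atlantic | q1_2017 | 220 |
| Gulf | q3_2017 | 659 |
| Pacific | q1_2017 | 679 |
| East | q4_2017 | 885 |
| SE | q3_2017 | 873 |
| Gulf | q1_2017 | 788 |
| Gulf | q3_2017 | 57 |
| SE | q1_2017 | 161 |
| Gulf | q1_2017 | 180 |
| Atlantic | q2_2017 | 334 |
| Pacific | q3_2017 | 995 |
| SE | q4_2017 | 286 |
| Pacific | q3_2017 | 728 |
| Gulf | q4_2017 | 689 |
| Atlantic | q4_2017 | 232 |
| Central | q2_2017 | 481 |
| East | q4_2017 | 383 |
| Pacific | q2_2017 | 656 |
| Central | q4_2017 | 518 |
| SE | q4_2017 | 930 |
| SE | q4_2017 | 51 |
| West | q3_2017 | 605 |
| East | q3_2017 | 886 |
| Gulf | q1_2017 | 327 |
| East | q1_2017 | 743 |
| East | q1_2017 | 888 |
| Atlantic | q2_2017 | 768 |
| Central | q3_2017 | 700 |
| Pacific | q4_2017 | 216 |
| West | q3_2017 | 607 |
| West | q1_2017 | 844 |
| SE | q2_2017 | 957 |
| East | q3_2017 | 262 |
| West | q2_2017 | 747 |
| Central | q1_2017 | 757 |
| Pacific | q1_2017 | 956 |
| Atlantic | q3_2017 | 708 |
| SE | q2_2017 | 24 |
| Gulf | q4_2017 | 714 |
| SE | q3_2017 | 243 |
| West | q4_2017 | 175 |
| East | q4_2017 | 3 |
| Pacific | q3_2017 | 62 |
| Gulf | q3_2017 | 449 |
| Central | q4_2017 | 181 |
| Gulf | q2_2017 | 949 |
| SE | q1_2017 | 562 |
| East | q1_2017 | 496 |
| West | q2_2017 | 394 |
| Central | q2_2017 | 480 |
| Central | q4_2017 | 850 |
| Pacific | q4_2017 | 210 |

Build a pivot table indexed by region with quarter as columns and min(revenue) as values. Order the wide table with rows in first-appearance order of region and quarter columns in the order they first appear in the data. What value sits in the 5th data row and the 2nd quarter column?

181

With rows in first-appearance order of region, row 5 is region=Central. quarter columns in first-appearance order: q2_2017, q4_2017, q1_2017, q3_2017; column 2 is q4_2017.
Long rows with region=Central, quarter=q4_2017: min(518, 181, 850) = 181.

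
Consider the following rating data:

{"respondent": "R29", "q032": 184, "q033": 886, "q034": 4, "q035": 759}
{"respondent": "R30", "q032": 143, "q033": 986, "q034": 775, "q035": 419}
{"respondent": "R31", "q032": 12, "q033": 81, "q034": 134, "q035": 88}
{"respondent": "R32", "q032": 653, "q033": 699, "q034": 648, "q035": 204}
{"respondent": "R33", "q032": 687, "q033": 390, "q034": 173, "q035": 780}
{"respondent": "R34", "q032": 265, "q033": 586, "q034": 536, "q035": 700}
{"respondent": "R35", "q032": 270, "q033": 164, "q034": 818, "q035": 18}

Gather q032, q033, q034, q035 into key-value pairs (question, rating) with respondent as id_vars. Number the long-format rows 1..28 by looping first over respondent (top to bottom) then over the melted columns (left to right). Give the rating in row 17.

687

28 rows total (7 × 4). Row 17: index ⌊(17-1)/4⌋ = 4 into respondent → R33; (17-1) mod 4 = 0 into the melted columns → q032.
So row 17 is (R33, q032, 687); rating = 687.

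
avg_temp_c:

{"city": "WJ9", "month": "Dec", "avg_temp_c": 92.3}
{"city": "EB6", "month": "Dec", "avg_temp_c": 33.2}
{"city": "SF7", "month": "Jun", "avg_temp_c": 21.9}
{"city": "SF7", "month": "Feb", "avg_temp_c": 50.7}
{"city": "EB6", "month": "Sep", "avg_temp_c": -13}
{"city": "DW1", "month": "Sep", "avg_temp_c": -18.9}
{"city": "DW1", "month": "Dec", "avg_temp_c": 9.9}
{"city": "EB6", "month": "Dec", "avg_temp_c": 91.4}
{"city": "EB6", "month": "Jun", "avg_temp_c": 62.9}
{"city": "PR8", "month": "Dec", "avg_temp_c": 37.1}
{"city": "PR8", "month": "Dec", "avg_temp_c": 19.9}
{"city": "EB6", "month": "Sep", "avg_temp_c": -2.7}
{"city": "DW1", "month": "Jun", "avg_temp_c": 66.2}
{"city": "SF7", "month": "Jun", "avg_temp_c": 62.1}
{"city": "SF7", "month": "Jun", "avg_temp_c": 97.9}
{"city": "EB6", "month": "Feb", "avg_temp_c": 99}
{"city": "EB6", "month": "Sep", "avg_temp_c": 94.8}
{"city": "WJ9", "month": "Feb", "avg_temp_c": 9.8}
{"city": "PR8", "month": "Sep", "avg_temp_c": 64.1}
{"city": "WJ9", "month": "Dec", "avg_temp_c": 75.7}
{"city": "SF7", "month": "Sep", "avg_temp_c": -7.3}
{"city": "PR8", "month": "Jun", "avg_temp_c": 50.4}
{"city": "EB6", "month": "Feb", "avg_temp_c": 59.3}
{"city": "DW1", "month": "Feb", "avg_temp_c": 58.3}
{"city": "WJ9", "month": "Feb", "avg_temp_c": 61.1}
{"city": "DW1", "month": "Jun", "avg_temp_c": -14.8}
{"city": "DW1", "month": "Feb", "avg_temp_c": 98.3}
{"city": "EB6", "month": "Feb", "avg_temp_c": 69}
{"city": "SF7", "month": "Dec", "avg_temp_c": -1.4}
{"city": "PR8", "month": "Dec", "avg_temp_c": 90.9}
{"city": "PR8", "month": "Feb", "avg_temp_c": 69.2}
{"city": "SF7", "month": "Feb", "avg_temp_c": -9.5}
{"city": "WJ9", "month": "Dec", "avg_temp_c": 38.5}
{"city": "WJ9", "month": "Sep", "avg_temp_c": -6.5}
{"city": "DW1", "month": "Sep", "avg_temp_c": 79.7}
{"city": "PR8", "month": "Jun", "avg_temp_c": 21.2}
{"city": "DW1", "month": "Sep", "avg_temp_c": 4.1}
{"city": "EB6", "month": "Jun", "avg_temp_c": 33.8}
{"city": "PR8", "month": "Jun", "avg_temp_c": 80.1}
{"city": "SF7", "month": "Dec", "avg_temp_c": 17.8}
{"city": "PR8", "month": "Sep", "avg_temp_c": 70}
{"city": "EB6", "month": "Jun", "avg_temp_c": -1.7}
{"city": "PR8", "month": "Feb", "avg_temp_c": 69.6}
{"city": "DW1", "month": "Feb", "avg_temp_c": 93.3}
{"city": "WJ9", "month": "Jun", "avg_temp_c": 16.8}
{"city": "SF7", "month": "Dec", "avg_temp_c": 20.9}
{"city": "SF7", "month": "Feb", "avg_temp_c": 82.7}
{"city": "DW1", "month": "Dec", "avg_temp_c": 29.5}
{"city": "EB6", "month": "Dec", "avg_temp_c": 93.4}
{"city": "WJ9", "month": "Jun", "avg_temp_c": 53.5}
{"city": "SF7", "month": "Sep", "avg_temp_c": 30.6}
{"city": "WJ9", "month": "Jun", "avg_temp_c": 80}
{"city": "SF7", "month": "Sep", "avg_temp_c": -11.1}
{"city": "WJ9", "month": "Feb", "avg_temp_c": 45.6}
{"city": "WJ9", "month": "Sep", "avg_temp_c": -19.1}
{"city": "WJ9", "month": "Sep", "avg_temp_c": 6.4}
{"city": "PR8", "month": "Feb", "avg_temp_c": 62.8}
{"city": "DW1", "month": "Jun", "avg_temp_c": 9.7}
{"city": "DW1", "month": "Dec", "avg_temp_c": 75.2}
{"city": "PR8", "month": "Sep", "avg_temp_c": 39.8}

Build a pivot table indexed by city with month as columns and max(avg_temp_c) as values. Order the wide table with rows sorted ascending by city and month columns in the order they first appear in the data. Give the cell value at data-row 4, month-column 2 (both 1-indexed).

97.9

With rows sorted ascending by city, row 4 is city=SF7. month columns in first-appearance order: Dec, Jun, Feb, Sep; column 2 is Jun.
Long rows with city=SF7, month=Jun: max(21.9, 62.1, 97.9) = 97.9.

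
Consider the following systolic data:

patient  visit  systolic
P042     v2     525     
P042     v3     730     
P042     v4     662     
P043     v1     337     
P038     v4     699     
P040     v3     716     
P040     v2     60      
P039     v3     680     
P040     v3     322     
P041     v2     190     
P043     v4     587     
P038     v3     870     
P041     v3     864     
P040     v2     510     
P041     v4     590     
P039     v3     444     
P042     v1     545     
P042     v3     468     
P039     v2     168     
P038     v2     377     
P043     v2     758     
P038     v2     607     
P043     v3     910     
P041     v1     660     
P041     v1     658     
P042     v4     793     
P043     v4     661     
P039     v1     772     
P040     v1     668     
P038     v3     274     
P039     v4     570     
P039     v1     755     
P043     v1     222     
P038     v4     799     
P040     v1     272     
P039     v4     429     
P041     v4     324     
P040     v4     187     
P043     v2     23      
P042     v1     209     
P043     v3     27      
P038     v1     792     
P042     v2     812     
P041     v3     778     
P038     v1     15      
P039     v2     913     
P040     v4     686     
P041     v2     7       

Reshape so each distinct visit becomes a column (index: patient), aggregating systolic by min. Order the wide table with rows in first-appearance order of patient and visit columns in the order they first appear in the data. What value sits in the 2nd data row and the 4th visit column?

With rows in first-appearance order of patient, row 2 is patient=P043. visit columns in first-appearance order: v2, v3, v4, v1; column 4 is v1.
Long rows with patient=P043, visit=v1: min(337, 222) = 222.

222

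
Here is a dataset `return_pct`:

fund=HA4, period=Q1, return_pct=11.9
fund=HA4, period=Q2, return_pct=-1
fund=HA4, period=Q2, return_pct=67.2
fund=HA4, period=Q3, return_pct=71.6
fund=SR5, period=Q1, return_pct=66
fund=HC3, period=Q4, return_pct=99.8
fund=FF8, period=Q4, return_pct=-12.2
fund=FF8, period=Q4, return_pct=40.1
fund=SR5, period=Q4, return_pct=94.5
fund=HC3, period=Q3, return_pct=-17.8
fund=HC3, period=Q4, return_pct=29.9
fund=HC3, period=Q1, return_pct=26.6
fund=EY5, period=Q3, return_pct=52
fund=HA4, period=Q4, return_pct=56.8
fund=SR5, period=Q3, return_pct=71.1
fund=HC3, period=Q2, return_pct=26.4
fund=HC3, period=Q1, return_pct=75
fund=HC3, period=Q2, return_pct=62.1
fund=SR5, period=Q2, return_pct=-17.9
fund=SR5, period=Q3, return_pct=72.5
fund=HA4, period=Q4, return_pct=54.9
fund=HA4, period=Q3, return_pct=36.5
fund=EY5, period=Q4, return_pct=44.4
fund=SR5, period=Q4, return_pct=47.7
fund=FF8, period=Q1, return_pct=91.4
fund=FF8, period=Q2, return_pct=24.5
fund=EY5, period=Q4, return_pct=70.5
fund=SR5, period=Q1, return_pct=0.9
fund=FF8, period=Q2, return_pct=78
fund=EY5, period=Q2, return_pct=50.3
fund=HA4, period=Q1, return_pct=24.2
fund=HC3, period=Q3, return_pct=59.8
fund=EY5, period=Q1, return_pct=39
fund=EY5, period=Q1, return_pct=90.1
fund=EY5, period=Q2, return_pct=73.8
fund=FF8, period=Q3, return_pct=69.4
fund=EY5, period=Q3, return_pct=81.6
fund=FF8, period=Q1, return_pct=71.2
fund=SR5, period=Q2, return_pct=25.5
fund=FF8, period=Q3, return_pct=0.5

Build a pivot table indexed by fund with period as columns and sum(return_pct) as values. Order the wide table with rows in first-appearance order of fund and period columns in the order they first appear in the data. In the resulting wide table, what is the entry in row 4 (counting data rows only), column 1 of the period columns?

With rows in first-appearance order of fund, row 4 is fund=FF8. period columns in first-appearance order: Q1, Q2, Q3, Q4; column 1 is Q1.
Long rows with fund=FF8, period=Q1: 91.4 + 71.2 = 162.6.

162.6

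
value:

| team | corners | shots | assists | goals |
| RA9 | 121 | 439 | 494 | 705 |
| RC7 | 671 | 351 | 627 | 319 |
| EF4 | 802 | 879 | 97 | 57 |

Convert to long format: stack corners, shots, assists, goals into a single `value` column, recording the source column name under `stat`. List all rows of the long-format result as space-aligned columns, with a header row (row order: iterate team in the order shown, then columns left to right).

team  stat     value
RA9   corners  121  
RA9   shots    439  
RA9   assists  494  
RA9   goals    705  
RC7   corners  671  
RC7   shots    351  
RC7   assists  627  
RC7   goals    319  
EF4   corners  802  
EF4   shots    879  
EF4   assists  97   
EF4   goals    57   

Each (team, column) pair becomes one row: 3 × 4 = 12 rows.
For example, (RA9, corners) → value=121.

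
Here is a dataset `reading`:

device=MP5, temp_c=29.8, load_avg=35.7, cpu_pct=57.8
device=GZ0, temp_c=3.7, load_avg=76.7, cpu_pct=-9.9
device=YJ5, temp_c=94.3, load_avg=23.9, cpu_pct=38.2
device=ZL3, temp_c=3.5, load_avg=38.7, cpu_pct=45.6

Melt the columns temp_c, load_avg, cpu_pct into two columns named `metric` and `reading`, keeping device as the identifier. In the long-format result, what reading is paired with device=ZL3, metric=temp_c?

3.5

Unpivoting turns each (device, wide-column) pair into one long row.
The wide cell at row ZL3, column temp_c holds 3.5, so the long row (ZL3, temp_c) has reading=3.5.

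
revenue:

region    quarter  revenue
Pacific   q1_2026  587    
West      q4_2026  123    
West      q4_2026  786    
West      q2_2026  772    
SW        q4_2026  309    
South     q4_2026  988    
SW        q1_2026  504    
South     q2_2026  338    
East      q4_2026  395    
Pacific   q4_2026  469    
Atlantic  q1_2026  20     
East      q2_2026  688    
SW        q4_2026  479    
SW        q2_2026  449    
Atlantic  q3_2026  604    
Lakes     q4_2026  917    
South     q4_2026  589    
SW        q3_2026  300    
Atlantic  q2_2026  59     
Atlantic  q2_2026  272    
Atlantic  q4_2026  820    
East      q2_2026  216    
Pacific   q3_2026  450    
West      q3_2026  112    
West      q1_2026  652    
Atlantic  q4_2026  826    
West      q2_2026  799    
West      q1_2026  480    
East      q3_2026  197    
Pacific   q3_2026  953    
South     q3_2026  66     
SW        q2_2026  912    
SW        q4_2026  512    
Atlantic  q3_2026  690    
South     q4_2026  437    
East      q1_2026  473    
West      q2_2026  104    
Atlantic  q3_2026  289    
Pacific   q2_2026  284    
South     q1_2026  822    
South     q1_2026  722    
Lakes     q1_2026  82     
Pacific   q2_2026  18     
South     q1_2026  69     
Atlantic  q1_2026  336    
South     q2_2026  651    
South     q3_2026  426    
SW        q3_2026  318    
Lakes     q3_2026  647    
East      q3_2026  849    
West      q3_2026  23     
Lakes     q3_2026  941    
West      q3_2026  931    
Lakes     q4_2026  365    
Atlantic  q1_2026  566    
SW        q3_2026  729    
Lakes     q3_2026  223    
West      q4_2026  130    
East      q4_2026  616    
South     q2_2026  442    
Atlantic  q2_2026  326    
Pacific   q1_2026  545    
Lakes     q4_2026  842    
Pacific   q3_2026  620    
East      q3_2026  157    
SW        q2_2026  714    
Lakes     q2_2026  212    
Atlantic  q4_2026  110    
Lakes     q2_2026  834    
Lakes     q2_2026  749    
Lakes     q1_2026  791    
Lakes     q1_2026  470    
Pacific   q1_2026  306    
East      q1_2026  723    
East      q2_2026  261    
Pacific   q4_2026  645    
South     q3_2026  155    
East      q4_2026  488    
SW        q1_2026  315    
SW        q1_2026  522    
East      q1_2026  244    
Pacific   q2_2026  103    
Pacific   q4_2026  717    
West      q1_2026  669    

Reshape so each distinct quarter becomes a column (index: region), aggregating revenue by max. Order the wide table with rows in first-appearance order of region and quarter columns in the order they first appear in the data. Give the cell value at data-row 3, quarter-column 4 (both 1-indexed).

With rows in first-appearance order of region, row 3 is region=SW. quarter columns in first-appearance order: q1_2026, q4_2026, q2_2026, q3_2026; column 4 is q3_2026.
Long rows with region=SW, quarter=q3_2026: max(300, 318, 729) = 729.

729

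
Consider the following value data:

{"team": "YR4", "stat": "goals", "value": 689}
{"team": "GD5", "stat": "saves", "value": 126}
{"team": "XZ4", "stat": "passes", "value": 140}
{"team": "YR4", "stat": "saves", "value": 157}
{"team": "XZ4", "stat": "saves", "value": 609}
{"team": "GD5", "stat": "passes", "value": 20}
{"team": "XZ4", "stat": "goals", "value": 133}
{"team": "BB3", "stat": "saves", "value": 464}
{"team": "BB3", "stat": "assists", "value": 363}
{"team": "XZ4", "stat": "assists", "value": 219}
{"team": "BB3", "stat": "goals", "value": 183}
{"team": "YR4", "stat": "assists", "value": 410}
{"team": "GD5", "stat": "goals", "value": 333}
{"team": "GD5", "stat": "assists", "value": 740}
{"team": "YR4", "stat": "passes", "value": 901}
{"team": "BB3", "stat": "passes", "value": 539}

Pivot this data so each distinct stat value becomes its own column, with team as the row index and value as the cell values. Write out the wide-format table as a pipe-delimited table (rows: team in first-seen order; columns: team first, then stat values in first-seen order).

| team | goals | saves | passes | assists |
| YR4 | 689 | 157 | 901 | 410 |
| GD5 | 333 | 126 | 20 | 740 |
| XZ4 | 133 | 609 | 140 | 219 |
| BB3 | 183 | 464 | 539 | 363 |

Columns: team plus the 4 distinct stat values (goals, saves, passes, assists).
For example, row YR4 column goals takes value=689 from the long row (YR4, goals).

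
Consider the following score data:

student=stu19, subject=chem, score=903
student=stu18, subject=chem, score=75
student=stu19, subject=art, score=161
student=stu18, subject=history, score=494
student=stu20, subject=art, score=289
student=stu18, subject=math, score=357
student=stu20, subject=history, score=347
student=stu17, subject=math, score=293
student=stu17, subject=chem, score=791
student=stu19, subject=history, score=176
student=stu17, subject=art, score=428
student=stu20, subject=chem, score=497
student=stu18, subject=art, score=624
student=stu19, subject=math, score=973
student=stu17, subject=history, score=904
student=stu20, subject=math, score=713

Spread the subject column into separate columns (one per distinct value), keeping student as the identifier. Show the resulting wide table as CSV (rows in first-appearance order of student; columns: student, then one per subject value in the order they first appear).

student,chem,art,history,math
stu19,903,161,176,973
stu18,75,624,494,357
stu20,497,289,347,713
stu17,791,428,904,293

Columns: student plus the 4 distinct subject values (chem, art, history, math).
For example, row stu19 column chem takes score=903 from the long row (stu19, chem).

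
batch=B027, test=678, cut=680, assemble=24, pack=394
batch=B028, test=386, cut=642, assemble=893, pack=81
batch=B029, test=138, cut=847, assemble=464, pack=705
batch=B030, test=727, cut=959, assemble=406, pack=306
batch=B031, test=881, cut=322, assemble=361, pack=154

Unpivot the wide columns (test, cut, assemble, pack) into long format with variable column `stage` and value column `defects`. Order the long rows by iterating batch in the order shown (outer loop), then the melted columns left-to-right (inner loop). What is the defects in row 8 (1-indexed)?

20 rows total (5 × 4). Row 8: index ⌊(8-1)/4⌋ = 1 into batch → B028; (8-1) mod 4 = 3 into the melted columns → pack.
So row 8 is (B028, pack, 81); defects = 81.

81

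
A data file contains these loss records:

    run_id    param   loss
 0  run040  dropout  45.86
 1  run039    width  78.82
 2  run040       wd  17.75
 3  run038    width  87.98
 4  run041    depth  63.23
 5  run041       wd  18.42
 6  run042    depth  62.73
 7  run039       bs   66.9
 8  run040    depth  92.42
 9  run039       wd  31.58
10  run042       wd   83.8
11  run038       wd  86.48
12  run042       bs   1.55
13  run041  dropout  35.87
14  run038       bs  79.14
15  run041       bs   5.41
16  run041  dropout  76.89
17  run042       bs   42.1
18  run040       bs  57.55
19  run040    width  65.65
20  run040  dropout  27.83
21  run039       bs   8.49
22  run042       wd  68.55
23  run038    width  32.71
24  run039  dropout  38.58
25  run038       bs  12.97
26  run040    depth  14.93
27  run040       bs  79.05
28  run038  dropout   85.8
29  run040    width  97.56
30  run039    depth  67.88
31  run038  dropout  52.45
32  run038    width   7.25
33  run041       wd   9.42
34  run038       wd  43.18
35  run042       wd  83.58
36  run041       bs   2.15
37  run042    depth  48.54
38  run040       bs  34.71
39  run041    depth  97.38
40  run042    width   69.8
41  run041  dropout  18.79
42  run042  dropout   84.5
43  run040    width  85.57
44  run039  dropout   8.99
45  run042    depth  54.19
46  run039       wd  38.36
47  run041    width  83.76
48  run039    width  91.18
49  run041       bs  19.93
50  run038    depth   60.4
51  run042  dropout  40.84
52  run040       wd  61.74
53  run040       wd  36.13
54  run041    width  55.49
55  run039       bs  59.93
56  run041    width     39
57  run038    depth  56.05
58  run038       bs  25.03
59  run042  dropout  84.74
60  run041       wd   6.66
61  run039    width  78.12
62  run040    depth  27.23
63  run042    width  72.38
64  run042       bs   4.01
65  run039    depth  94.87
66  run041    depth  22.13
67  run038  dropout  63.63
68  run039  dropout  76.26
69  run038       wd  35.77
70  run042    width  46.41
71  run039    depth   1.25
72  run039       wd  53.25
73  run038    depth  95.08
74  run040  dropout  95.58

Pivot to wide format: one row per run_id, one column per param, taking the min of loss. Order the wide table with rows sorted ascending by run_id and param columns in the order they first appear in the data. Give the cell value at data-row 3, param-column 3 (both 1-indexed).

With rows sorted ascending by run_id, row 3 is run_id=run040. param columns in first-appearance order: dropout, width, wd, depth, bs; column 3 is wd.
Long rows with run_id=run040, param=wd: min(17.75, 61.74, 36.13) = 17.75.

17.75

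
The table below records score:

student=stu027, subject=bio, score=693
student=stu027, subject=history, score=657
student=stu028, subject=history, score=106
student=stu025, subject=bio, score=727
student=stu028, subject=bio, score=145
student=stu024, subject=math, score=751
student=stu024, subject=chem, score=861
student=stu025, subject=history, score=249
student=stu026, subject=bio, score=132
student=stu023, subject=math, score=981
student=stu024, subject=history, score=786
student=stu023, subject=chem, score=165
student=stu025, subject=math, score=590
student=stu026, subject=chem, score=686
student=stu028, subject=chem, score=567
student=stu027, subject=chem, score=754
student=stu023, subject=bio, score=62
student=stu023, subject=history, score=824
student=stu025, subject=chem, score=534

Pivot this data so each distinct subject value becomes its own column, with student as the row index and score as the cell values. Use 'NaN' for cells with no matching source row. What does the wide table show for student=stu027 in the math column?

No long-format row has student=stu027 and subject=math, so the cell is NaN.

NaN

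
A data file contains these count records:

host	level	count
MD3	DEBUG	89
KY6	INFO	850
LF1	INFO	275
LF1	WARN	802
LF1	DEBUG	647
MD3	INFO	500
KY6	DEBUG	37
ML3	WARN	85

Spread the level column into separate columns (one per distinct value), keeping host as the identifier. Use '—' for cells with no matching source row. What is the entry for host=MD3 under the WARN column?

—

No long-format row has host=MD3 and level=WARN, so the cell is —.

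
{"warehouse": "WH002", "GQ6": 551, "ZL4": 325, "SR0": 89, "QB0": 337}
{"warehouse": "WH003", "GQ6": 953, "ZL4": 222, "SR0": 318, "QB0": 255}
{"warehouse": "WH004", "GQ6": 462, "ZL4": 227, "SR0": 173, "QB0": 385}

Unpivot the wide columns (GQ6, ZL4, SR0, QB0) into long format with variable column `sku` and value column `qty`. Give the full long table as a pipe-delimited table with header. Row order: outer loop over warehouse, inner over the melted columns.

| warehouse | sku | qty |
| WH002 | GQ6 | 551 |
| WH002 | ZL4 | 325 |
| WH002 | SR0 | 89 |
| WH002 | QB0 | 337 |
| WH003 | GQ6 | 953 |
| WH003 | ZL4 | 222 |
| WH003 | SR0 | 318 |
| WH003 | QB0 | 255 |
| WH004 | GQ6 | 462 |
| WH004 | ZL4 | 227 |
| WH004 | SR0 | 173 |
| WH004 | QB0 | 385 |

Each (warehouse, column) pair becomes one row: 3 × 4 = 12 rows.
For example, (WH002, GQ6) → qty=551.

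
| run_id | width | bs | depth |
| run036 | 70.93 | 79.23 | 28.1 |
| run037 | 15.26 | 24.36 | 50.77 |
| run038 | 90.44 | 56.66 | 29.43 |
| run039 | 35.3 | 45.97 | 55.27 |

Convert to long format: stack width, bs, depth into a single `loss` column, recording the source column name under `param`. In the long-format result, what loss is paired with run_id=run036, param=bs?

79.23

Unpivoting turns each (run_id, wide-column) pair into one long row.
The wide cell at row run036, column bs holds 79.23, so the long row (run036, bs) has loss=79.23.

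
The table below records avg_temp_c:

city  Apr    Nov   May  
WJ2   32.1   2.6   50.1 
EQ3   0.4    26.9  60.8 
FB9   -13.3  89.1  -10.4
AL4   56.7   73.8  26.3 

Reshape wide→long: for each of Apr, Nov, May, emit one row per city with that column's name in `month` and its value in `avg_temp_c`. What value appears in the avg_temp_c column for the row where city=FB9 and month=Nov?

89.1

Unpivoting turns each (city, wide-column) pair into one long row.
The wide cell at row FB9, column Nov holds 89.1, so the long row (FB9, Nov) has avg_temp_c=89.1.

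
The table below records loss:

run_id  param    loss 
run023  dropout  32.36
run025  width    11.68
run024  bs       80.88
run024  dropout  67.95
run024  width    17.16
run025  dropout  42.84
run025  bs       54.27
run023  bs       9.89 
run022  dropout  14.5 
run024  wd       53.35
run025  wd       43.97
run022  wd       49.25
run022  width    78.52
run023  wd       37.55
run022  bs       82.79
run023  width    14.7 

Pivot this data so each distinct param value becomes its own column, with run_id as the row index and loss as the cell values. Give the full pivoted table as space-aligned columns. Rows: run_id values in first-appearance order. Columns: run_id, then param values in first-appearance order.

run_id  dropout  width  bs     wd   
run023  32.36    14.7   9.89   37.55
run025  42.84    11.68  54.27  43.97
run024  67.95    17.16  80.88  53.35
run022  14.5     78.52  82.79  49.25

Columns: run_id plus the 4 distinct param values (dropout, width, bs, wd).
For example, row run023 column dropout takes loss=32.36 from the long row (run023, dropout).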